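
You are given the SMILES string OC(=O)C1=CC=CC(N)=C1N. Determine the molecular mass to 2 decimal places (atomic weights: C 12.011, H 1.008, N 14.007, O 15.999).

First, the molecular formula is C7H8N2O2 (counting implicit H from valence).
  C: 7 × 12.011 = 84.077
  H: 8 × 1.008 = 8.064
  N: 2 × 14.007 = 28.014
  O: 2 × 15.999 = 31.998
Sum: 7×12.011 + 8×1.008 + 2×14.007 + 2×15.999 = 152.153 → 152.15 g/mol.

152.15 g/mol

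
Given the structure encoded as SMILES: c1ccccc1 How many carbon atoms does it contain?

Count every carbon token in the SMILES (each C, including those in ring-closure positions and inside branches).
Carbon count: 6.

6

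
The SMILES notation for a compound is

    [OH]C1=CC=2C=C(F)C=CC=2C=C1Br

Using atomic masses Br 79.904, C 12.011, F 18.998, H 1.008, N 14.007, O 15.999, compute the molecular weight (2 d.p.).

241.06 g/mol

First, the molecular formula is C10H6BrFO (counting implicit H from valence).
  Br: 1 × 79.904 = 79.904
  C: 10 × 12.011 = 120.110
  F: 1 × 18.998 = 18.998
  H: 6 × 1.008 = 6.048
  O: 1 × 15.999 = 15.999
Sum: 1×79.904 + 10×12.011 + 1×18.998 + 6×1.008 + 1×15.999 = 241.059 → 241.06 g/mol.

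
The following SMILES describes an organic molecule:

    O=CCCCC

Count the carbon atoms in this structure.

5

Count every carbon token in the SMILES (each C, including those in ring-closure positions and inside branches).
Carbon count: 5.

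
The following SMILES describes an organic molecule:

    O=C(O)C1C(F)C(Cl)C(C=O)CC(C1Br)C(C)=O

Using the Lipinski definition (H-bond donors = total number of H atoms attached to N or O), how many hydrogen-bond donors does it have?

Donors: find every N or O and count the H atoms it carries.
  atom 1 (O): bond orders sum to 2 → 0 H
  atom 3 (O): bond orders sum to 1 → 1 H
  atom 11 (O): bond orders sum to 2 → 0 H
  atom 18 (O): bond orders sum to 2 → 0 H
Lipinski HBD = 1.

1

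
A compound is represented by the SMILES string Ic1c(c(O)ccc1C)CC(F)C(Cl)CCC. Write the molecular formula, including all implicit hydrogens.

Walk through each heavy atom and fill implicit hydrogens from standard valence (C 4, N 3, O 2, S 2, halogen 1); for lowercase aromatic atoms, an aromatic c carries 1 H when it has two neighbours and 0 H with three, and aromatic n carries 0 H:
  atom 1: I (halogen, monovalent) → 0 H
  atom 2: aromatic c, 3 neighbours → 0 H
  atom 3: aromatic c, 3 neighbours → 0 H
  atom 4: aromatic c, 3 neighbours → 0 H
  atom 5: O, bond orders sum to 1 (valence 2) → 1 H
  atom 6: aromatic c, 2 neighbours → 1 H
  atom 7: aromatic c, 2 neighbours → 1 H
  atom 8: aromatic c, 3 neighbours → 0 H
  atom 9: C, bond orders sum to 1 (valence 4) → 3 H
  atom 10: C, bond orders sum to 2 (valence 4) → 2 H
  atom 11: C, bond orders sum to 3 (valence 4) → 1 H
  atom 12: F (halogen, monovalent) → 0 H
  atom 13: C, bond orders sum to 3 (valence 4) → 1 H
  atom 14: Cl (halogen, monovalent) → 0 H
  atom 15: C, bond orders sum to 2 (valence 4) → 2 H
  atom 16: C, bond orders sum to 2 (valence 4) → 2 H
  atom 17: C, bond orders sum to 1 (valence 4) → 3 H
Totals → C:13, H:17, Cl:1, F:1, I:1, O:1.
In Hill order: C13H17ClFIO.

C13H17ClFIO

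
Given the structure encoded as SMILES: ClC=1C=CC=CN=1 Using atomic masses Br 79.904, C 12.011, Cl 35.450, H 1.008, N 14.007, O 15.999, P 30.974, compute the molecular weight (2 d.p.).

113.54 g/mol

First, the molecular formula is C5H4ClN (counting implicit H from valence).
  C: 5 × 12.011 = 60.055
  Cl: 1 × 35.450 = 35.450
  H: 4 × 1.008 = 4.032
  N: 1 × 14.007 = 14.007
Sum: 5×12.011 + 1×35.450 + 4×1.008 + 1×14.007 = 113.544 → 113.54 g/mol.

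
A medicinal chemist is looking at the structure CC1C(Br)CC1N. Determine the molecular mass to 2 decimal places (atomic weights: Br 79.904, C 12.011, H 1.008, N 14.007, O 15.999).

164.05 g/mol

First, the molecular formula is C5H10BrN (counting implicit H from valence).
  Br: 1 × 79.904 = 79.904
  C: 5 × 12.011 = 60.055
  H: 10 × 1.008 = 10.080
  N: 1 × 14.007 = 14.007
Sum: 1×79.904 + 5×12.011 + 10×1.008 + 1×14.007 = 164.046 → 164.05 g/mol.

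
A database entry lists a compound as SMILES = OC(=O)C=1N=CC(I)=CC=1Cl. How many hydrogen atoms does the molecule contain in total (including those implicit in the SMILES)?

3

Walk through each heavy atom and fill implicit hydrogens from standard valence (C 4, N 3, O 2, S 2, halogen 1):
  atom 1: O, bond orders sum to 1 (valence 2) → 1 H
  atom 2: C, bond orders sum to 4 (valence 4) → 0 H
  atom 3: O, bond orders sum to 2 (valence 2) → 0 H
  atom 4: C, bond orders sum to 4 (valence 4) → 0 H
  atom 5: N, bond orders sum to 3 (valence 3) → 0 H
  atom 6: C, bond orders sum to 3 (valence 4) → 1 H
  atom 7: C, bond orders sum to 4 (valence 4) → 0 H
  atom 8: I (halogen, monovalent) → 0 H
  atom 9: C, bond orders sum to 3 (valence 4) → 1 H
  atom 10: C, bond orders sum to 4 (valence 4) → 0 H
  atom 11: Cl (halogen, monovalent) → 0 H
Total hydrogens: 3.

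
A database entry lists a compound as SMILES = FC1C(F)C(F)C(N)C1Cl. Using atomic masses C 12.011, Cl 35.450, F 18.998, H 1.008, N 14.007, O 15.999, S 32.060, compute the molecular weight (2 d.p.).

173.56 g/mol

First, the molecular formula is C5H7ClF3N (counting implicit H from valence).
  C: 5 × 12.011 = 60.055
  Cl: 1 × 35.450 = 35.450
  F: 3 × 18.998 = 56.994
  H: 7 × 1.008 = 7.056
  N: 1 × 14.007 = 14.007
Sum: 5×12.011 + 1×35.450 + 3×18.998 + 7×1.008 + 1×14.007 = 173.562 → 173.56 g/mol.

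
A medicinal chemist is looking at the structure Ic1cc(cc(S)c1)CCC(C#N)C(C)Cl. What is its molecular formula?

C12H13ClINS

Walk through each heavy atom and fill implicit hydrogens from standard valence (C 4, N 3, O 2, S 2, halogen 1); for lowercase aromatic atoms, an aromatic c carries 1 H when it has two neighbours and 0 H with three, and aromatic n carries 0 H:
  atom 1: I (halogen, monovalent) → 0 H
  atom 2: aromatic c, 3 neighbours → 0 H
  atom 3: aromatic c, 2 neighbours → 1 H
  atom 4: aromatic c, 3 neighbours → 0 H
  atom 5: aromatic c, 2 neighbours → 1 H
  atom 6: aromatic c, 3 neighbours → 0 H
  atom 7: S, bond orders sum to 1 (valence 2) → 1 H
  atom 8: aromatic c, 2 neighbours → 1 H
  atom 9: C, bond orders sum to 2 (valence 4) → 2 H
  atom 10: C, bond orders sum to 2 (valence 4) → 2 H
  atom 11: C, bond orders sum to 3 (valence 4) → 1 H
  atom 12: C, bond orders sum to 4 (valence 4) → 0 H
  atom 13: N, bond orders sum to 3 (valence 3) → 0 H
  atom 14: C, bond orders sum to 3 (valence 4) → 1 H
  atom 15: C, bond orders sum to 1 (valence 4) → 3 H
  atom 16: Cl (halogen, monovalent) → 0 H
Totals → C:12, H:13, Cl:1, I:1, N:1, S:1.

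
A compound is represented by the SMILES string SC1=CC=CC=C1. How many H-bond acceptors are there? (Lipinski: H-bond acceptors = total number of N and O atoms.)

0

N atoms: 0; O atoms: 0.
Lipinski HBA = 0 + 0 = 0.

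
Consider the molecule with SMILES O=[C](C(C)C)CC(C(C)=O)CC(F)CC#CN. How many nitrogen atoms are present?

Scan the SMILES for N atoms (remember two-letter symbols like Cl and Br are single atoms).
Nitrogen count: 1.

1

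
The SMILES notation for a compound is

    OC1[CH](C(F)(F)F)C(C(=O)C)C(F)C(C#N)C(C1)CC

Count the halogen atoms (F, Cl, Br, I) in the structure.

Halogen atoms appear at heavy-atom positions 5, 6, 7, 13 (4×F).
Other groups present: 1 hydroxyl, 1 ketone, 1 nitrile.
Halogen count: 4.

4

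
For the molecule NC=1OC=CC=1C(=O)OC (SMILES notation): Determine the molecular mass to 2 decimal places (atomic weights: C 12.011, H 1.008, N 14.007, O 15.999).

141.13 g/mol

First, the molecular formula is C6H7NO3 (counting implicit H from valence).
  C: 6 × 12.011 = 72.066
  H: 7 × 1.008 = 7.056
  N: 1 × 14.007 = 14.007
  O: 3 × 15.999 = 47.997
Sum: 6×12.011 + 7×1.008 + 1×14.007 + 3×15.999 = 141.126 → 141.13 g/mol.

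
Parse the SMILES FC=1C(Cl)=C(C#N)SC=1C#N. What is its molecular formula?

C6ClFN2S

Walk through each heavy atom and fill implicit hydrogens from standard valence (C 4, N 3, O 2, S 2, halogen 1):
  atom 1: F (halogen, monovalent) → 0 H
  atom 2: C, bond orders sum to 4 (valence 4) → 0 H
  atom 3: C, bond orders sum to 4 (valence 4) → 0 H
  atom 4: Cl (halogen, monovalent) → 0 H
  atom 5: C, bond orders sum to 4 (valence 4) → 0 H
  atom 6: C, bond orders sum to 4 (valence 4) → 0 H
  atom 7: N, bond orders sum to 3 (valence 3) → 0 H
  atom 8: S, bond orders sum to 2 (valence 2) → 0 H
  atom 9: C, bond orders sum to 4 (valence 4) → 0 H
  atom 10: C, bond orders sum to 4 (valence 4) → 0 H
  atom 11: N, bond orders sum to 3 (valence 3) → 0 H
Totals → C:6, Cl:1, F:1, N:2, S:1.
In Hill order: C6ClFN2S.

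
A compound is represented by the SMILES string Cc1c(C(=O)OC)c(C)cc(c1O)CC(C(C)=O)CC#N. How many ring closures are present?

1

In SMILES, each pair of matching ring-closure digits denotes one ring-closing bond; the number of such bonds equals the number of independent rings.
Ring-closure bonds here: 1.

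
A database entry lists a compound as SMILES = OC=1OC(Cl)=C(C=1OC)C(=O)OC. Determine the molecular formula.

C7H7ClO5

Walk through each heavy atom and fill implicit hydrogens from standard valence (C 4, N 3, O 2, S 2, halogen 1):
  atom 1: O, bond orders sum to 1 (valence 2) → 1 H
  atom 2: C, bond orders sum to 4 (valence 4) → 0 H
  atom 3: O, bond orders sum to 2 (valence 2) → 0 H
  atom 4: C, bond orders sum to 4 (valence 4) → 0 H
  atom 5: Cl (halogen, monovalent) → 0 H
  atom 6: C, bond orders sum to 4 (valence 4) → 0 H
  atom 7: C, bond orders sum to 4 (valence 4) → 0 H
  atom 8: O, bond orders sum to 2 (valence 2) → 0 H
  atom 9: C, bond orders sum to 1 (valence 4) → 3 H
  atom 10: C, bond orders sum to 4 (valence 4) → 0 H
  atom 11: O, bond orders sum to 2 (valence 2) → 0 H
  atom 12: O, bond orders sum to 2 (valence 2) → 0 H
  atom 13: C, bond orders sum to 1 (valence 4) → 3 H
Totals → C:7, H:7, Cl:1, O:5.
In Hill order: C7H7ClO5.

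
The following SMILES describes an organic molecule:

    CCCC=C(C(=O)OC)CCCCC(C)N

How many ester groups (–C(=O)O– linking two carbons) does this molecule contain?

1

The ester motif appears at heavy-atom position 6 in the SMILES.
Other groups present: 1 alkene, 1 primary amine.
Ester count: 1.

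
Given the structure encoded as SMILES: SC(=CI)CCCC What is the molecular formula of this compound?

C6H11IS

Walk through each heavy atom and fill implicit hydrogens from standard valence (C 4, N 3, O 2, S 2, halogen 1):
  atom 1: S, bond orders sum to 1 (valence 2) → 1 H
  atom 2: C, bond orders sum to 4 (valence 4) → 0 H
  atom 3: C, bond orders sum to 3 (valence 4) → 1 H
  atom 4: I (halogen, monovalent) → 0 H
  atom 5: C, bond orders sum to 2 (valence 4) → 2 H
  atom 6: C, bond orders sum to 2 (valence 4) → 2 H
  atom 7: C, bond orders sum to 2 (valence 4) → 2 H
  atom 8: C, bond orders sum to 1 (valence 4) → 3 H
Totals → C:6, H:11, I:1, S:1.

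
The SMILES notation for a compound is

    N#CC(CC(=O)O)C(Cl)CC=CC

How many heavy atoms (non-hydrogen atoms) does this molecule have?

13

Every atom symbol written in the SMILES (organic subset) is one heavy atom; implicit H are not written.
Heavy atoms by element → C:9, Cl:1, N:1, O:2.
Total: 13.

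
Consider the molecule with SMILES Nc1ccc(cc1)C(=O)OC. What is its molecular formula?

Walk through each heavy atom and fill implicit hydrogens from standard valence (C 4, N 3, O 2, S 2, halogen 1); for lowercase aromatic atoms, an aromatic c carries 1 H when it has two neighbours and 0 H with three, and aromatic n carries 0 H:
  atom 1: N, bond orders sum to 1 (valence 3) → 2 H
  atom 2: aromatic c, 3 neighbours → 0 H
  atom 3: aromatic c, 2 neighbours → 1 H
  atom 4: aromatic c, 2 neighbours → 1 H
  atom 5: aromatic c, 3 neighbours → 0 H
  atom 6: aromatic c, 2 neighbours → 1 H
  atom 7: aromatic c, 2 neighbours → 1 H
  atom 8: C, bond orders sum to 4 (valence 4) → 0 H
  atom 9: O, bond orders sum to 2 (valence 2) → 0 H
  atom 10: O, bond orders sum to 2 (valence 2) → 0 H
  atom 11: C, bond orders sum to 1 (valence 4) → 3 H
Totals → C:8, H:9, N:1, O:2.
In Hill order: C8H9NO2.

C8H9NO2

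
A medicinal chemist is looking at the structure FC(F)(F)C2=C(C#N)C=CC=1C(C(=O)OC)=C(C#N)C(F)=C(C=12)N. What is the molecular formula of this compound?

C15H7F4N3O2

Walk through each heavy atom and fill implicit hydrogens from standard valence (C 4, N 3, O 2, S 2, halogen 1):
  atom 1: F (halogen, monovalent) → 0 H
  atom 2: C, bond orders sum to 4 (valence 4) → 0 H
  atom 3: F (halogen, monovalent) → 0 H
  atom 4: F (halogen, monovalent) → 0 H
  atom 5: C, bond orders sum to 4 (valence 4) → 0 H
  atom 6: C, bond orders sum to 4 (valence 4) → 0 H
  atom 7: C, bond orders sum to 4 (valence 4) → 0 H
  atom 8: N, bond orders sum to 3 (valence 3) → 0 H
  atom 9: C, bond orders sum to 3 (valence 4) → 1 H
  atom 10: C, bond orders sum to 3 (valence 4) → 1 H
  atom 11: C, bond orders sum to 4 (valence 4) → 0 H
  atom 12: C, bond orders sum to 4 (valence 4) → 0 H
  atom 13: C, bond orders sum to 4 (valence 4) → 0 H
  atom 14: O, bond orders sum to 2 (valence 2) → 0 H
  atom 15: O, bond orders sum to 2 (valence 2) → 0 H
  atom 16: C, bond orders sum to 1 (valence 4) → 3 H
  atom 17: C, bond orders sum to 4 (valence 4) → 0 H
  atom 18: C, bond orders sum to 4 (valence 4) → 0 H
  atom 19: N, bond orders sum to 3 (valence 3) → 0 H
  atom 20: C, bond orders sum to 4 (valence 4) → 0 H
  atom 21: F (halogen, monovalent) → 0 H
  atom 22: C, bond orders sum to 4 (valence 4) → 0 H
  atom 23: C, bond orders sum to 4 (valence 4) → 0 H
  atom 24: N, bond orders sum to 1 (valence 3) → 2 H
Totals → C:15, H:7, F:4, N:3, O:2.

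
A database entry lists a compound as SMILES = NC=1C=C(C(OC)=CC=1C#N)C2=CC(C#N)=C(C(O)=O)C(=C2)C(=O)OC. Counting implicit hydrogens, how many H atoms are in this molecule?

13

Walk through each heavy atom and fill implicit hydrogens from standard valence (C 4, N 3, O 2, S 2, halogen 1):
  atom 1: N, bond orders sum to 1 (valence 3) → 2 H
  atom 2: C, bond orders sum to 4 (valence 4) → 0 H
  atom 3: C, bond orders sum to 3 (valence 4) → 1 H
  atom 4: C, bond orders sum to 4 (valence 4) → 0 H
  atom 5: C, bond orders sum to 4 (valence 4) → 0 H
  atom 6: O, bond orders sum to 2 (valence 2) → 0 H
  atom 7: C, bond orders sum to 1 (valence 4) → 3 H
  atom 8: C, bond orders sum to 3 (valence 4) → 1 H
  atom 9: C, bond orders sum to 4 (valence 4) → 0 H
  atom 10: C, bond orders sum to 4 (valence 4) → 0 H
  atom 11: N, bond orders sum to 3 (valence 3) → 0 H
  atom 12: C, bond orders sum to 4 (valence 4) → 0 H
  atom 13: C, bond orders sum to 3 (valence 4) → 1 H
  atom 14: C, bond orders sum to 4 (valence 4) → 0 H
  atom 15: C, bond orders sum to 4 (valence 4) → 0 H
  atom 16: N, bond orders sum to 3 (valence 3) → 0 H
  atom 17: C, bond orders sum to 4 (valence 4) → 0 H
  atom 18: C, bond orders sum to 4 (valence 4) → 0 H
  atom 19: O, bond orders sum to 1 (valence 2) → 1 H
  atom 20: O, bond orders sum to 2 (valence 2) → 0 H
  atom 21: C, bond orders sum to 4 (valence 4) → 0 H
  atom 22: C, bond orders sum to 3 (valence 4) → 1 H
  atom 23: C, bond orders sum to 4 (valence 4) → 0 H
  atom 24: O, bond orders sum to 2 (valence 2) → 0 H
  atom 25: O, bond orders sum to 2 (valence 2) → 0 H
  atom 26: C, bond orders sum to 1 (valence 4) → 3 H
Total hydrogens: 13.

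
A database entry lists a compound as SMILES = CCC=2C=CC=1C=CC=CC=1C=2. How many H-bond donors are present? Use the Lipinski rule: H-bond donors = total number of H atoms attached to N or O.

Donors: find every N or O and count the H atoms it carries.
  (no N or O atoms present)
Lipinski HBD = 0.

0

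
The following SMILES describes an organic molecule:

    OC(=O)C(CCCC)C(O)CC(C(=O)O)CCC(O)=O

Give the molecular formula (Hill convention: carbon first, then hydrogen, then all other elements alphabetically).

Walk through each heavy atom and fill implicit hydrogens from standard valence (C 4, N 3, O 2, S 2, halogen 1):
  atom 1: O, bond orders sum to 1 (valence 2) → 1 H
  atom 2: C, bond orders sum to 4 (valence 4) → 0 H
  atom 3: O, bond orders sum to 2 (valence 2) → 0 H
  atom 4: C, bond orders sum to 3 (valence 4) → 1 H
  atom 5: C, bond orders sum to 2 (valence 4) → 2 H
  atom 6: C, bond orders sum to 2 (valence 4) → 2 H
  atom 7: C, bond orders sum to 2 (valence 4) → 2 H
  atom 8: C, bond orders sum to 1 (valence 4) → 3 H
  atom 9: C, bond orders sum to 3 (valence 4) → 1 H
  atom 10: O, bond orders sum to 1 (valence 2) → 1 H
  atom 11: C, bond orders sum to 2 (valence 4) → 2 H
  atom 12: C, bond orders sum to 3 (valence 4) → 1 H
  atom 13: C, bond orders sum to 4 (valence 4) → 0 H
  atom 14: O, bond orders sum to 2 (valence 2) → 0 H
  atom 15: O, bond orders sum to 1 (valence 2) → 1 H
  atom 16: C, bond orders sum to 2 (valence 4) → 2 H
  atom 17: C, bond orders sum to 2 (valence 4) → 2 H
  atom 18: C, bond orders sum to 4 (valence 4) → 0 H
  atom 19: O, bond orders sum to 1 (valence 2) → 1 H
  atom 20: O, bond orders sum to 2 (valence 2) → 0 H
Totals → C:13, H:22, O:7.
In Hill order: C13H22O7.

C13H22O7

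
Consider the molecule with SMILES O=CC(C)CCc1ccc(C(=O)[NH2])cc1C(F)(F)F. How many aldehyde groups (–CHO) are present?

1

The aldehyde motif appears at heavy-atom position 2 in the SMILES.
Other groups present: 1 amide.
Aldehyde count: 1.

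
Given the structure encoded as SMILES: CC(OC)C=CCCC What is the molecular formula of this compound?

C8H16O

Walk through each heavy atom and fill implicit hydrogens from standard valence (C 4, N 3, O 2, S 2, halogen 1):
  atom 1: C, bond orders sum to 1 (valence 4) → 3 H
  atom 2: C, bond orders sum to 3 (valence 4) → 1 H
  atom 3: O, bond orders sum to 2 (valence 2) → 0 H
  atom 4: C, bond orders sum to 1 (valence 4) → 3 H
  atom 5: C, bond orders sum to 3 (valence 4) → 1 H
  atom 6: C, bond orders sum to 3 (valence 4) → 1 H
  atom 7: C, bond orders sum to 2 (valence 4) → 2 H
  atom 8: C, bond orders sum to 2 (valence 4) → 2 H
  atom 9: C, bond orders sum to 1 (valence 4) → 3 H
Totals → C:8, H:16, O:1.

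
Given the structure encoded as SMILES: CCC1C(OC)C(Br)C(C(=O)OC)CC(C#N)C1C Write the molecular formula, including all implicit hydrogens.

Walk through each heavy atom and fill implicit hydrogens from standard valence (C 4, N 3, O 2, S 2, halogen 1):
  atom 1: C, bond orders sum to 1 (valence 4) → 3 H
  atom 2: C, bond orders sum to 2 (valence 4) → 2 H
  atom 3: C, bond orders sum to 3 (valence 4) → 1 H
  atom 4: C, bond orders sum to 3 (valence 4) → 1 H
  atom 5: O, bond orders sum to 2 (valence 2) → 0 H
  atom 6: C, bond orders sum to 1 (valence 4) → 3 H
  atom 7: C, bond orders sum to 3 (valence 4) → 1 H
  atom 8: Br (halogen, monovalent) → 0 H
  atom 9: C, bond orders sum to 3 (valence 4) → 1 H
  atom 10: C, bond orders sum to 4 (valence 4) → 0 H
  atom 11: O, bond orders sum to 2 (valence 2) → 0 H
  atom 12: O, bond orders sum to 2 (valence 2) → 0 H
  atom 13: C, bond orders sum to 1 (valence 4) → 3 H
  atom 14: C, bond orders sum to 2 (valence 4) → 2 H
  atom 15: C, bond orders sum to 3 (valence 4) → 1 H
  atom 16: C, bond orders sum to 4 (valence 4) → 0 H
  atom 17: N, bond orders sum to 3 (valence 3) → 0 H
  atom 18: C, bond orders sum to 3 (valence 4) → 1 H
  atom 19: C, bond orders sum to 1 (valence 4) → 3 H
Totals → C:14, H:22, Br:1, N:1, O:3.
In Hill order: C14H22BrNO3.

C14H22BrNO3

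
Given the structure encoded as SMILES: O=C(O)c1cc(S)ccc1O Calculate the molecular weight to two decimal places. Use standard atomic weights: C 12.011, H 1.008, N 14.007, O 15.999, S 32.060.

170.18 g/mol

First, the molecular formula is C7H6O3S (counting implicit H from valence).
  C: 7 × 12.011 = 84.077
  H: 6 × 1.008 = 6.048
  O: 3 × 15.999 = 47.997
  S: 1 × 32.060 = 32.060
Sum: 7×12.011 + 6×1.008 + 3×15.999 + 1×32.060 = 170.182 → 170.18 g/mol.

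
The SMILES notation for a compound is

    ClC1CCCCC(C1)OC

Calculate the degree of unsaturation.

1

Molecular formula: C8H15ClO.
DoU = (2C + 2 + N − H − X) / 2, where X is the halogen count and O/S are ignored.
    = (2·8 + 2 + 0 − 15 − 1) / 2 = 2 / 2 = 1.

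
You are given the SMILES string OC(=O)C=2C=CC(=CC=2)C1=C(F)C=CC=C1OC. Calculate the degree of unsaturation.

9

Degree of unsaturation = (number of rings) + (number of π bonds).
Ring closures in the SMILES: 2.
π bonds: 7 double bonds (each 1 DoU) → 7 DoU from unsaturation.
Total DoU = 2 + 7 = 9.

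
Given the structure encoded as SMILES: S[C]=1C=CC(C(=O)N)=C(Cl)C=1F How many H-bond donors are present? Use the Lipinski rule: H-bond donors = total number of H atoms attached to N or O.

Donors: find every N or O and count the H atoms it carries.
  atom 7 (O): bond orders sum to 2 → 0 H
  atom 8 (N): bond orders sum to 1 → 2 H
Lipinski HBD = 2.

2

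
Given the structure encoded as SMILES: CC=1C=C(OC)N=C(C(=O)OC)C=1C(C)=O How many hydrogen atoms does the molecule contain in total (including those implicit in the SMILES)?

Walk through each heavy atom and fill implicit hydrogens from standard valence (C 4, N 3, O 2, S 2, halogen 1):
  atom 1: C, bond orders sum to 1 (valence 4) → 3 H
  atom 2: C, bond orders sum to 4 (valence 4) → 0 H
  atom 3: C, bond orders sum to 3 (valence 4) → 1 H
  atom 4: C, bond orders sum to 4 (valence 4) → 0 H
  atom 5: O, bond orders sum to 2 (valence 2) → 0 H
  atom 6: C, bond orders sum to 1 (valence 4) → 3 H
  atom 7: N, bond orders sum to 3 (valence 3) → 0 H
  atom 8: C, bond orders sum to 4 (valence 4) → 0 H
  atom 9: C, bond orders sum to 4 (valence 4) → 0 H
  atom 10: O, bond orders sum to 2 (valence 2) → 0 H
  atom 11: O, bond orders sum to 2 (valence 2) → 0 H
  atom 12: C, bond orders sum to 1 (valence 4) → 3 H
  atom 13: C, bond orders sum to 4 (valence 4) → 0 H
  atom 14: C, bond orders sum to 4 (valence 4) → 0 H
  atom 15: C, bond orders sum to 1 (valence 4) → 3 H
  atom 16: O, bond orders sum to 2 (valence 2) → 0 H
Total hydrogens: 13.

13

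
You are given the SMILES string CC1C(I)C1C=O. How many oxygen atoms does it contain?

1

Scan the SMILES for O atoms (remember two-letter symbols like Cl and Br are single atoms).
Oxygen count: 1.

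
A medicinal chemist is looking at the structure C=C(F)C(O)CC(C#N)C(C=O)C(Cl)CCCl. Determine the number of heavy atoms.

Every atom symbol written in the SMILES (organic subset) is one heavy atom; implicit H are not written.
Heavy atoms by element → C:11, Cl:2, F:1, N:1, O:2.
Total: 17.

17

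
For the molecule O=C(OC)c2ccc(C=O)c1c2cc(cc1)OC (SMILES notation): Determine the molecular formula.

Walk through each heavy atom and fill implicit hydrogens from standard valence (C 4, N 3, O 2, S 2, halogen 1); for lowercase aromatic atoms, an aromatic c carries 1 H when it has two neighbours and 0 H with three, and aromatic n carries 0 H:
  atom 1: O, bond orders sum to 2 (valence 2) → 0 H
  atom 2: C, bond orders sum to 4 (valence 4) → 0 H
  atom 3: O, bond orders sum to 2 (valence 2) → 0 H
  atom 4: C, bond orders sum to 1 (valence 4) → 3 H
  atom 5: aromatic c, 3 neighbours → 0 H
  atom 6: aromatic c, 2 neighbours → 1 H
  atom 7: aromatic c, 2 neighbours → 1 H
  atom 8: aromatic c, 3 neighbours → 0 H
  atom 9: C, bond orders sum to 3 (valence 4) → 1 H
  atom 10: O, bond orders sum to 2 (valence 2) → 0 H
  atom 11: aromatic c, 3 neighbours → 0 H
  atom 12: aromatic c, 3 neighbours → 0 H
  atom 13: aromatic c, 2 neighbours → 1 H
  atom 14: aromatic c, 3 neighbours → 0 H
  atom 15: aromatic c, 2 neighbours → 1 H
  atom 16: aromatic c, 2 neighbours → 1 H
  atom 17: O, bond orders sum to 2 (valence 2) → 0 H
  atom 18: C, bond orders sum to 1 (valence 4) → 3 H
Totals → C:14, H:12, O:4.
In Hill order: C14H12O4.

C14H12O4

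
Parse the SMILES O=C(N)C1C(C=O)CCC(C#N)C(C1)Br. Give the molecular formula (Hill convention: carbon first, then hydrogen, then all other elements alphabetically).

C10H13BrN2O2

Walk through each heavy atom and fill implicit hydrogens from standard valence (C 4, N 3, O 2, S 2, halogen 1):
  atom 1: O, bond orders sum to 2 (valence 2) → 0 H
  atom 2: C, bond orders sum to 4 (valence 4) → 0 H
  atom 3: N, bond orders sum to 1 (valence 3) → 2 H
  atom 4: C, bond orders sum to 3 (valence 4) → 1 H
  atom 5: C, bond orders sum to 3 (valence 4) → 1 H
  atom 6: C, bond orders sum to 3 (valence 4) → 1 H
  atom 7: O, bond orders sum to 2 (valence 2) → 0 H
  atom 8: C, bond orders sum to 2 (valence 4) → 2 H
  atom 9: C, bond orders sum to 2 (valence 4) → 2 H
  atom 10: C, bond orders sum to 3 (valence 4) → 1 H
  atom 11: C, bond orders sum to 4 (valence 4) → 0 H
  atom 12: N, bond orders sum to 3 (valence 3) → 0 H
  atom 13: C, bond orders sum to 3 (valence 4) → 1 H
  atom 14: C, bond orders sum to 2 (valence 4) → 2 H
  atom 15: Br (halogen, monovalent) → 0 H
Totals → C:10, H:13, Br:1, N:2, O:2.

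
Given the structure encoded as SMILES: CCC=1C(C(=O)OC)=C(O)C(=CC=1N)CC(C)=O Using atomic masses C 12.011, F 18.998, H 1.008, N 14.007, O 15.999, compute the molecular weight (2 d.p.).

251.28 g/mol

First, the molecular formula is C13H17NO4 (counting implicit H from valence).
  C: 13 × 12.011 = 156.143
  H: 17 × 1.008 = 17.136
  N: 1 × 14.007 = 14.007
  O: 4 × 15.999 = 63.996
Sum: 13×12.011 + 17×1.008 + 1×14.007 + 4×15.999 = 251.282 → 251.28 g/mol.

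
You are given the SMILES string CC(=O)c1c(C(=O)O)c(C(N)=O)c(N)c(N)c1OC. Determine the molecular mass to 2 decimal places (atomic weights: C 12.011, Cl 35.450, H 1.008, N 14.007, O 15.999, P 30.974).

267.24 g/mol

First, the molecular formula is C11H13N3O5 (counting implicit H from valence).
  C: 11 × 12.011 = 132.121
  H: 13 × 1.008 = 13.104
  N: 3 × 14.007 = 42.021
  O: 5 × 15.999 = 79.995
Sum: 11×12.011 + 13×1.008 + 3×14.007 + 5×15.999 = 267.241 → 267.24 g/mol.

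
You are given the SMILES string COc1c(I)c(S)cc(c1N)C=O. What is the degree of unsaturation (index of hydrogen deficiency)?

Molecular formula: C8H8INO2S.
DoU = (2C + 2 + N − H − X) / 2, where X is the halogen count and O/S are ignored.
    = (2·8 + 2 + 1 − 8 − 1) / 2 = 10 / 2 = 5.

5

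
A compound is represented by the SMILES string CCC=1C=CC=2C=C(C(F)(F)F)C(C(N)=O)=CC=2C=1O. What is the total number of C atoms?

14

Count every carbon token in the SMILES (each C, including those in ring-closure positions and inside branches).
Carbon count: 14.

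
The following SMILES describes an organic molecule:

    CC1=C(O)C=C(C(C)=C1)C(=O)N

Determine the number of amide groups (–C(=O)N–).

1

The amide motif appears at heavy-atom position 10 in the SMILES.
Other groups present: 1 hydroxyl.
Amide count: 1.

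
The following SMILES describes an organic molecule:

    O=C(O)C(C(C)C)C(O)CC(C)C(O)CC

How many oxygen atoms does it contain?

Scan the SMILES for O atoms (remember two-letter symbols like Cl and Br are single atoms).
Oxygen count: 4.

4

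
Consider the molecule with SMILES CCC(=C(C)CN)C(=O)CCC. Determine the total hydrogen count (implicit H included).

Walk through each heavy atom and fill implicit hydrogens from standard valence (C 4, N 3, O 2, S 2, halogen 1):
  atom 1: C, bond orders sum to 1 (valence 4) → 3 H
  atom 2: C, bond orders sum to 2 (valence 4) → 2 H
  atom 3: C, bond orders sum to 4 (valence 4) → 0 H
  atom 4: C, bond orders sum to 4 (valence 4) → 0 H
  atom 5: C, bond orders sum to 1 (valence 4) → 3 H
  atom 6: C, bond orders sum to 2 (valence 4) → 2 H
  atom 7: N, bond orders sum to 1 (valence 3) → 2 H
  atom 8: C, bond orders sum to 4 (valence 4) → 0 H
  atom 9: O, bond orders sum to 2 (valence 2) → 0 H
  atom 10: C, bond orders sum to 2 (valence 4) → 2 H
  atom 11: C, bond orders sum to 2 (valence 4) → 2 H
  atom 12: C, bond orders sum to 1 (valence 4) → 3 H
Total hydrogens: 19.

19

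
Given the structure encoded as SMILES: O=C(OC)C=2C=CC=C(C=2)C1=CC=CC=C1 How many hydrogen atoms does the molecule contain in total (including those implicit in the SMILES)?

Walk through each heavy atom and fill implicit hydrogens from standard valence (C 4, N 3, O 2, S 2, halogen 1):
  atom 1: O, bond orders sum to 2 (valence 2) → 0 H
  atom 2: C, bond orders sum to 4 (valence 4) → 0 H
  atom 3: O, bond orders sum to 2 (valence 2) → 0 H
  atom 4: C, bond orders sum to 1 (valence 4) → 3 H
  atom 5: C, bond orders sum to 4 (valence 4) → 0 H
  atom 6: C, bond orders sum to 3 (valence 4) → 1 H
  atom 7: C, bond orders sum to 3 (valence 4) → 1 H
  atom 8: C, bond orders sum to 3 (valence 4) → 1 H
  atom 9: C, bond orders sum to 4 (valence 4) → 0 H
  atom 10: C, bond orders sum to 3 (valence 4) → 1 H
  atom 11: C, bond orders sum to 4 (valence 4) → 0 H
  atom 12: C, bond orders sum to 3 (valence 4) → 1 H
  atom 13: C, bond orders sum to 3 (valence 4) → 1 H
  atom 14: C, bond orders sum to 3 (valence 4) → 1 H
  atom 15: C, bond orders sum to 3 (valence 4) → 1 H
  atom 16: C, bond orders sum to 3 (valence 4) → 1 H
Total hydrogens: 12.

12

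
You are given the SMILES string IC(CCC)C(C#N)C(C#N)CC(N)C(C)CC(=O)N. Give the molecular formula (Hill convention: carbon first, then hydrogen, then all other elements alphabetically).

Walk through each heavy atom and fill implicit hydrogens from standard valence (C 4, N 3, O 2, S 2, halogen 1):
  atom 1: I (halogen, monovalent) → 0 H
  atom 2: C, bond orders sum to 3 (valence 4) → 1 H
  atom 3: C, bond orders sum to 2 (valence 4) → 2 H
  atom 4: C, bond orders sum to 2 (valence 4) → 2 H
  atom 5: C, bond orders sum to 1 (valence 4) → 3 H
  atom 6: C, bond orders sum to 3 (valence 4) → 1 H
  atom 7: C, bond orders sum to 4 (valence 4) → 0 H
  atom 8: N, bond orders sum to 3 (valence 3) → 0 H
  atom 9: C, bond orders sum to 3 (valence 4) → 1 H
  atom 10: C, bond orders sum to 4 (valence 4) → 0 H
  atom 11: N, bond orders sum to 3 (valence 3) → 0 H
  atom 12: C, bond orders sum to 2 (valence 4) → 2 H
  atom 13: C, bond orders sum to 3 (valence 4) → 1 H
  atom 14: N, bond orders sum to 1 (valence 3) → 2 H
  atom 15: C, bond orders sum to 3 (valence 4) → 1 H
  atom 16: C, bond orders sum to 1 (valence 4) → 3 H
  atom 17: C, bond orders sum to 2 (valence 4) → 2 H
  atom 18: C, bond orders sum to 4 (valence 4) → 0 H
  atom 19: O, bond orders sum to 2 (valence 2) → 0 H
  atom 20: N, bond orders sum to 1 (valence 3) → 2 H
Totals → C:14, H:23, I:1, N:4, O:1.
In Hill order: C14H23IN4O.

C14H23IN4O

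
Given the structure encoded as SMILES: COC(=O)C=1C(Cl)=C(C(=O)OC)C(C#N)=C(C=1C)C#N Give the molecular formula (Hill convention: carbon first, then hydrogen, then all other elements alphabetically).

Walk through each heavy atom and fill implicit hydrogens from standard valence (C 4, N 3, O 2, S 2, halogen 1):
  atom 1: C, bond orders sum to 1 (valence 4) → 3 H
  atom 2: O, bond orders sum to 2 (valence 2) → 0 H
  atom 3: C, bond orders sum to 4 (valence 4) → 0 H
  atom 4: O, bond orders sum to 2 (valence 2) → 0 H
  atom 5: C, bond orders sum to 4 (valence 4) → 0 H
  atom 6: C, bond orders sum to 4 (valence 4) → 0 H
  atom 7: Cl (halogen, monovalent) → 0 H
  atom 8: C, bond orders sum to 4 (valence 4) → 0 H
  atom 9: C, bond orders sum to 4 (valence 4) → 0 H
  atom 10: O, bond orders sum to 2 (valence 2) → 0 H
  atom 11: O, bond orders sum to 2 (valence 2) → 0 H
  atom 12: C, bond orders sum to 1 (valence 4) → 3 H
  atom 13: C, bond orders sum to 4 (valence 4) → 0 H
  atom 14: C, bond orders sum to 4 (valence 4) → 0 H
  atom 15: N, bond orders sum to 3 (valence 3) → 0 H
  atom 16: C, bond orders sum to 4 (valence 4) → 0 H
  atom 17: C, bond orders sum to 4 (valence 4) → 0 H
  atom 18: C, bond orders sum to 1 (valence 4) → 3 H
  atom 19: C, bond orders sum to 4 (valence 4) → 0 H
  atom 20: N, bond orders sum to 3 (valence 3) → 0 H
Totals → C:13, H:9, Cl:1, N:2, O:4.
In Hill order: C13H9ClN2O4.

C13H9ClN2O4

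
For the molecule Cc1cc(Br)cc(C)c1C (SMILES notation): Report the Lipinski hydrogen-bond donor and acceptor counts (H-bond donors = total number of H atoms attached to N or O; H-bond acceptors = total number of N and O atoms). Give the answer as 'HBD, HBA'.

0, 0

Donors: find every N or O and count the H atoms it carries.
  (no N or O atoms present)
Lipinski HBD = 0.
Acceptors: N atoms = 0, O atoms = 0 → HBA = 0.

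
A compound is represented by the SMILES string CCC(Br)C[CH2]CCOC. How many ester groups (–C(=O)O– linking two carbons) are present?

Scan the SMILES for the ester motif — none present.
Groups that are present: 1 ether.

0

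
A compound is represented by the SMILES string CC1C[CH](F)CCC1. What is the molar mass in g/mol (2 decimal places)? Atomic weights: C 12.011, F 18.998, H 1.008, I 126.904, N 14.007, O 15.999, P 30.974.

116.18 g/mol

First, the molecular formula is C7H13F (counting implicit H from valence).
  C: 7 × 12.011 = 84.077
  F: 1 × 18.998 = 18.998
  H: 13 × 1.008 = 13.104
Sum: 7×12.011 + 1×18.998 + 13×1.008 = 116.179 → 116.18 g/mol.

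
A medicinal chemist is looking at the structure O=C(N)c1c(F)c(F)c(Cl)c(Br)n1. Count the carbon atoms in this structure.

Count every carbon token in the SMILES (each C, including those in ring-closure positions and inside branches).
Carbon count: 6.

6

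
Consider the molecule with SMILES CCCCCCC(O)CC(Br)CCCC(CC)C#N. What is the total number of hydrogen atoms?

30

Walk through each heavy atom and fill implicit hydrogens from standard valence (C 4, N 3, O 2, S 2, halogen 1):
  atom 1: C, bond orders sum to 1 (valence 4) → 3 H
  atom 2: C, bond orders sum to 2 (valence 4) → 2 H
  atom 3: C, bond orders sum to 2 (valence 4) → 2 H
  atom 4: C, bond orders sum to 2 (valence 4) → 2 H
  atom 5: C, bond orders sum to 2 (valence 4) → 2 H
  atom 6: C, bond orders sum to 2 (valence 4) → 2 H
  atom 7: C, bond orders sum to 3 (valence 4) → 1 H
  atom 8: O, bond orders sum to 1 (valence 2) → 1 H
  atom 9: C, bond orders sum to 2 (valence 4) → 2 H
  atom 10: C, bond orders sum to 3 (valence 4) → 1 H
  atom 11: Br (halogen, monovalent) → 0 H
  atom 12: C, bond orders sum to 2 (valence 4) → 2 H
  atom 13: C, bond orders sum to 2 (valence 4) → 2 H
  atom 14: C, bond orders sum to 2 (valence 4) → 2 H
  atom 15: C, bond orders sum to 3 (valence 4) → 1 H
  atom 16: C, bond orders sum to 2 (valence 4) → 2 H
  atom 17: C, bond orders sum to 1 (valence 4) → 3 H
  atom 18: C, bond orders sum to 4 (valence 4) → 0 H
  atom 19: N, bond orders sum to 3 (valence 3) → 0 H
Total hydrogens: 30.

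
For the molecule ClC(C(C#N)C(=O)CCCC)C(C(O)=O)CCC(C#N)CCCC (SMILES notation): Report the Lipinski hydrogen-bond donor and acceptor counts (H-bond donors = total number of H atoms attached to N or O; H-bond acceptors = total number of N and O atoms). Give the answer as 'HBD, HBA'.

1, 5

Donors: find every N or O and count the H atoms it carries.
  atom 5 (N): bond orders sum to 3 → 0 H
  atom 7 (O): bond orders sum to 2 → 0 H
  atom 14 (O): bond orders sum to 1 → 1 H
  atom 15 (O): bond orders sum to 2 → 0 H
  atom 20 (N): bond orders sum to 3 → 0 H
Lipinski HBD = 1.
Acceptors: N atoms = 2, O atoms = 3 → HBA = 5.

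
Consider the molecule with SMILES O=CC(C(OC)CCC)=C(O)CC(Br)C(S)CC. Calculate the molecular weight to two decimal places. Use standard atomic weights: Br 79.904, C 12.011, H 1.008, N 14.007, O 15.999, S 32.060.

339.29 g/mol

First, the molecular formula is C13H23BrO3S (counting implicit H from valence).
  Br: 1 × 79.904 = 79.904
  C: 13 × 12.011 = 156.143
  H: 23 × 1.008 = 23.184
  O: 3 × 15.999 = 47.997
  S: 1 × 32.060 = 32.060
Sum: 1×79.904 + 13×12.011 + 23×1.008 + 3×15.999 + 1×32.060 = 339.288 → 339.29 g/mol.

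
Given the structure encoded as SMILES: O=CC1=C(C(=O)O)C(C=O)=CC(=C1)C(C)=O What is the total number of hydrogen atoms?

8

Walk through each heavy atom and fill implicit hydrogens from standard valence (C 4, N 3, O 2, S 2, halogen 1):
  atom 1: O, bond orders sum to 2 (valence 2) → 0 H
  atom 2: C, bond orders sum to 3 (valence 4) → 1 H
  atom 3: C, bond orders sum to 4 (valence 4) → 0 H
  atom 4: C, bond orders sum to 4 (valence 4) → 0 H
  atom 5: C, bond orders sum to 4 (valence 4) → 0 H
  atom 6: O, bond orders sum to 2 (valence 2) → 0 H
  atom 7: O, bond orders sum to 1 (valence 2) → 1 H
  atom 8: C, bond orders sum to 4 (valence 4) → 0 H
  atom 9: C, bond orders sum to 3 (valence 4) → 1 H
  atom 10: O, bond orders sum to 2 (valence 2) → 0 H
  atom 11: C, bond orders sum to 3 (valence 4) → 1 H
  atom 12: C, bond orders sum to 4 (valence 4) → 0 H
  atom 13: C, bond orders sum to 3 (valence 4) → 1 H
  atom 14: C, bond orders sum to 4 (valence 4) → 0 H
  atom 15: C, bond orders sum to 1 (valence 4) → 3 H
  atom 16: O, bond orders sum to 2 (valence 2) → 0 H
Total hydrogens: 8.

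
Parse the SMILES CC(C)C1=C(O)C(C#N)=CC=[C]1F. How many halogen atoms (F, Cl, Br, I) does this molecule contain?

Halogen atoms appear at heavy-atom position 13 (1×F).
Other groups present: 1 hydroxyl, 1 nitrile.
Halogen count: 1.

1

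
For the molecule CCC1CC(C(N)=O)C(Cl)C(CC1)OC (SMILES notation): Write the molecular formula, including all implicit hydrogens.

C11H20ClNO2

Walk through each heavy atom and fill implicit hydrogens from standard valence (C 4, N 3, O 2, S 2, halogen 1):
  atom 1: C, bond orders sum to 1 (valence 4) → 3 H
  atom 2: C, bond orders sum to 2 (valence 4) → 2 H
  atom 3: C, bond orders sum to 3 (valence 4) → 1 H
  atom 4: C, bond orders sum to 2 (valence 4) → 2 H
  atom 5: C, bond orders sum to 3 (valence 4) → 1 H
  atom 6: C, bond orders sum to 4 (valence 4) → 0 H
  atom 7: N, bond orders sum to 1 (valence 3) → 2 H
  atom 8: O, bond orders sum to 2 (valence 2) → 0 H
  atom 9: C, bond orders sum to 3 (valence 4) → 1 H
  atom 10: Cl (halogen, monovalent) → 0 H
  atom 11: C, bond orders sum to 3 (valence 4) → 1 H
  atom 12: C, bond orders sum to 2 (valence 4) → 2 H
  atom 13: C, bond orders sum to 2 (valence 4) → 2 H
  atom 14: O, bond orders sum to 2 (valence 2) → 0 H
  atom 15: C, bond orders sum to 1 (valence 4) → 3 H
Totals → C:11, H:20, Cl:1, N:1, O:2.
In Hill order: C11H20ClNO2.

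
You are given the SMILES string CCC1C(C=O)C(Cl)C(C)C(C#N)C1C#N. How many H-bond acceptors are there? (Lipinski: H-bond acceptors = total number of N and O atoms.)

3

N atoms: 2; O atoms: 1.
Lipinski HBA = 2 + 1 = 3.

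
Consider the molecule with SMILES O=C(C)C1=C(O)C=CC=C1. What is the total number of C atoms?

8

Count every carbon token in the SMILES (each C, including those in ring-closure positions and inside branches).
Carbon count: 8.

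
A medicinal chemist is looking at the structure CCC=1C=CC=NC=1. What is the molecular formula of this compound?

C7H9N

Walk through each heavy atom and fill implicit hydrogens from standard valence (C 4, N 3, O 2, S 2, halogen 1):
  atom 1: C, bond orders sum to 1 (valence 4) → 3 H
  atom 2: C, bond orders sum to 2 (valence 4) → 2 H
  atom 3: C, bond orders sum to 4 (valence 4) → 0 H
  atom 4: C, bond orders sum to 3 (valence 4) → 1 H
  atom 5: C, bond orders sum to 3 (valence 4) → 1 H
  atom 6: C, bond orders sum to 3 (valence 4) → 1 H
  atom 7: N, bond orders sum to 3 (valence 3) → 0 H
  atom 8: C, bond orders sum to 3 (valence 4) → 1 H
Totals → C:7, H:9, N:1.
In Hill order: C7H9N.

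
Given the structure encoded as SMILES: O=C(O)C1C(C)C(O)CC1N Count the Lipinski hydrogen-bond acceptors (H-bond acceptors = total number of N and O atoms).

4

N atoms: 1; O atoms: 3.
Lipinski HBA = 1 + 3 = 4.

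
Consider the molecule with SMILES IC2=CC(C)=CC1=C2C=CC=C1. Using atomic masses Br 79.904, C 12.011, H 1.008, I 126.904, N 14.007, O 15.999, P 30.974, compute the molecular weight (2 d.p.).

268.10 g/mol

First, the molecular formula is C11H9I (counting implicit H from valence).
  C: 11 × 12.011 = 132.121
  H: 9 × 1.008 = 9.072
  I: 1 × 126.904 = 126.904
Sum: 11×12.011 + 9×1.008 + 1×126.904 = 268.097 → 268.10 g/mol.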